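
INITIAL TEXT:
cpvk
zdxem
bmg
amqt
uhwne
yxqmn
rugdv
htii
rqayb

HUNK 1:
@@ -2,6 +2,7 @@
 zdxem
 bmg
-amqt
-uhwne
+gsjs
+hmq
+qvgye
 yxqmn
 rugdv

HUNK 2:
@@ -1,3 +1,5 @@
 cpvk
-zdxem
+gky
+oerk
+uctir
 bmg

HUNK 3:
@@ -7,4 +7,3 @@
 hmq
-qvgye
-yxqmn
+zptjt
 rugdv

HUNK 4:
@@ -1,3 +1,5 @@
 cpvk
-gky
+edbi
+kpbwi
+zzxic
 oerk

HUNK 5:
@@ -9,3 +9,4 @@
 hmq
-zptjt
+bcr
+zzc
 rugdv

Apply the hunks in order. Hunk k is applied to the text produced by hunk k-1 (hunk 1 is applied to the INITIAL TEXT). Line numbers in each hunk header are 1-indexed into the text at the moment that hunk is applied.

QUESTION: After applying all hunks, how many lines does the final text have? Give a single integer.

Hunk 1: at line 2 remove [amqt,uhwne] add [gsjs,hmq,qvgye] -> 10 lines: cpvk zdxem bmg gsjs hmq qvgye yxqmn rugdv htii rqayb
Hunk 2: at line 1 remove [zdxem] add [gky,oerk,uctir] -> 12 lines: cpvk gky oerk uctir bmg gsjs hmq qvgye yxqmn rugdv htii rqayb
Hunk 3: at line 7 remove [qvgye,yxqmn] add [zptjt] -> 11 lines: cpvk gky oerk uctir bmg gsjs hmq zptjt rugdv htii rqayb
Hunk 4: at line 1 remove [gky] add [edbi,kpbwi,zzxic] -> 13 lines: cpvk edbi kpbwi zzxic oerk uctir bmg gsjs hmq zptjt rugdv htii rqayb
Hunk 5: at line 9 remove [zptjt] add [bcr,zzc] -> 14 lines: cpvk edbi kpbwi zzxic oerk uctir bmg gsjs hmq bcr zzc rugdv htii rqayb
Final line count: 14

Answer: 14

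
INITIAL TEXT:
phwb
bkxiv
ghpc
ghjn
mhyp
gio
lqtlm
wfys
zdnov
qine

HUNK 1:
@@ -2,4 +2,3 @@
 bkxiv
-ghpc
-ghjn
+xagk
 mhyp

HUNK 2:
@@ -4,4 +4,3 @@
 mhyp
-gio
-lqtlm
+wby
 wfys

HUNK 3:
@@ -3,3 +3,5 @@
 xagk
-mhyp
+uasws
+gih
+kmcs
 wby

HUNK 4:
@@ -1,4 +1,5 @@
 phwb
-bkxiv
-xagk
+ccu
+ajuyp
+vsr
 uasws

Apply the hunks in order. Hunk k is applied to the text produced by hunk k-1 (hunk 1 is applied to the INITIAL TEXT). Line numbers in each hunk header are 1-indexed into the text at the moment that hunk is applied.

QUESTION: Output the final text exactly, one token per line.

Hunk 1: at line 2 remove [ghpc,ghjn] add [xagk] -> 9 lines: phwb bkxiv xagk mhyp gio lqtlm wfys zdnov qine
Hunk 2: at line 4 remove [gio,lqtlm] add [wby] -> 8 lines: phwb bkxiv xagk mhyp wby wfys zdnov qine
Hunk 3: at line 3 remove [mhyp] add [uasws,gih,kmcs] -> 10 lines: phwb bkxiv xagk uasws gih kmcs wby wfys zdnov qine
Hunk 4: at line 1 remove [bkxiv,xagk] add [ccu,ajuyp,vsr] -> 11 lines: phwb ccu ajuyp vsr uasws gih kmcs wby wfys zdnov qine

Answer: phwb
ccu
ajuyp
vsr
uasws
gih
kmcs
wby
wfys
zdnov
qine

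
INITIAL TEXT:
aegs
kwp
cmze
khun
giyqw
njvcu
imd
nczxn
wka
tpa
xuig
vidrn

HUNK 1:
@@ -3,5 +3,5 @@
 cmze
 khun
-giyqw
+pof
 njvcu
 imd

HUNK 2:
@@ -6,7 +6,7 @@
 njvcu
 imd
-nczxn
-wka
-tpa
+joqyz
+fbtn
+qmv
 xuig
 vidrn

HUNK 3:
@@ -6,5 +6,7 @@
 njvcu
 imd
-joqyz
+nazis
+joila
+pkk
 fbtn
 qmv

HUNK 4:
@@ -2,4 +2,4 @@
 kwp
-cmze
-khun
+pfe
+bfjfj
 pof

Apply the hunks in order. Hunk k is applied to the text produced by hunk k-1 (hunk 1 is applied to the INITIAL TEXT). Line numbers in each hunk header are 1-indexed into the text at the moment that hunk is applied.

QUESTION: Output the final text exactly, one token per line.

Hunk 1: at line 3 remove [giyqw] add [pof] -> 12 lines: aegs kwp cmze khun pof njvcu imd nczxn wka tpa xuig vidrn
Hunk 2: at line 6 remove [nczxn,wka,tpa] add [joqyz,fbtn,qmv] -> 12 lines: aegs kwp cmze khun pof njvcu imd joqyz fbtn qmv xuig vidrn
Hunk 3: at line 6 remove [joqyz] add [nazis,joila,pkk] -> 14 lines: aegs kwp cmze khun pof njvcu imd nazis joila pkk fbtn qmv xuig vidrn
Hunk 4: at line 2 remove [cmze,khun] add [pfe,bfjfj] -> 14 lines: aegs kwp pfe bfjfj pof njvcu imd nazis joila pkk fbtn qmv xuig vidrn

Answer: aegs
kwp
pfe
bfjfj
pof
njvcu
imd
nazis
joila
pkk
fbtn
qmv
xuig
vidrn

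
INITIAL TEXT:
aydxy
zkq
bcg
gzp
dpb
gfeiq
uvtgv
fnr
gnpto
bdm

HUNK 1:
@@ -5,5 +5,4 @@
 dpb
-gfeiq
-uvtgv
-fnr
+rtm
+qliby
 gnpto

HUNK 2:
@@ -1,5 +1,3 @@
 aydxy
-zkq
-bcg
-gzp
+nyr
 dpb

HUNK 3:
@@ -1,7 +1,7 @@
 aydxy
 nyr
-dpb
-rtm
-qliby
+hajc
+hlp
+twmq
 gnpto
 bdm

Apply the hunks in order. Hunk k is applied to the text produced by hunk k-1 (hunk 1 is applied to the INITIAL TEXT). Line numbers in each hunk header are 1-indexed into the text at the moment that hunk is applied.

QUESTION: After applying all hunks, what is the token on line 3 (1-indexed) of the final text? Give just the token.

Hunk 1: at line 5 remove [gfeiq,uvtgv,fnr] add [rtm,qliby] -> 9 lines: aydxy zkq bcg gzp dpb rtm qliby gnpto bdm
Hunk 2: at line 1 remove [zkq,bcg,gzp] add [nyr] -> 7 lines: aydxy nyr dpb rtm qliby gnpto bdm
Hunk 3: at line 1 remove [dpb,rtm,qliby] add [hajc,hlp,twmq] -> 7 lines: aydxy nyr hajc hlp twmq gnpto bdm
Final line 3: hajc

Answer: hajc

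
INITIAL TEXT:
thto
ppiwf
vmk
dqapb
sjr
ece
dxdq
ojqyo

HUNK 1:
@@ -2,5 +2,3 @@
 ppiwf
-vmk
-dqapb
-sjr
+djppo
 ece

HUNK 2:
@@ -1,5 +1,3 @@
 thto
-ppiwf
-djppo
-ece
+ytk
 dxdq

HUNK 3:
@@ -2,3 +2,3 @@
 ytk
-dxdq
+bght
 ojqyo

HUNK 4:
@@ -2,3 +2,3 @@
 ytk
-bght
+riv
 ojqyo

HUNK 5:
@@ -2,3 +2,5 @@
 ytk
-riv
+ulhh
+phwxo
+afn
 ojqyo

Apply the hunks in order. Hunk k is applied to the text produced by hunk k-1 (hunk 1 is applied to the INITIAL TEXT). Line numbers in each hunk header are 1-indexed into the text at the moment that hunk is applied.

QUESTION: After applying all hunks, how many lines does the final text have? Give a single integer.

Answer: 6

Derivation:
Hunk 1: at line 2 remove [vmk,dqapb,sjr] add [djppo] -> 6 lines: thto ppiwf djppo ece dxdq ojqyo
Hunk 2: at line 1 remove [ppiwf,djppo,ece] add [ytk] -> 4 lines: thto ytk dxdq ojqyo
Hunk 3: at line 2 remove [dxdq] add [bght] -> 4 lines: thto ytk bght ojqyo
Hunk 4: at line 2 remove [bght] add [riv] -> 4 lines: thto ytk riv ojqyo
Hunk 5: at line 2 remove [riv] add [ulhh,phwxo,afn] -> 6 lines: thto ytk ulhh phwxo afn ojqyo
Final line count: 6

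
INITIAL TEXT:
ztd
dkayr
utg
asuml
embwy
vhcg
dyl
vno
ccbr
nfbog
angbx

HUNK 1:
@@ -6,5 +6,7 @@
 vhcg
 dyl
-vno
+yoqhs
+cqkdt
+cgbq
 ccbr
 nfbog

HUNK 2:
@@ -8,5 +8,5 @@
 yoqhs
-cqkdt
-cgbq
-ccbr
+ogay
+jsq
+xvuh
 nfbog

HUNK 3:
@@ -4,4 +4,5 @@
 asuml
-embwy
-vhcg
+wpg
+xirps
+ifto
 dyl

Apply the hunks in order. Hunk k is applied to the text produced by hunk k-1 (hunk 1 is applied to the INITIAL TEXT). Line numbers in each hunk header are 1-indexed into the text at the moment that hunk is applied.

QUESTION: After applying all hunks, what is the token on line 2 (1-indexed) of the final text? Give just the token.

Hunk 1: at line 6 remove [vno] add [yoqhs,cqkdt,cgbq] -> 13 lines: ztd dkayr utg asuml embwy vhcg dyl yoqhs cqkdt cgbq ccbr nfbog angbx
Hunk 2: at line 8 remove [cqkdt,cgbq,ccbr] add [ogay,jsq,xvuh] -> 13 lines: ztd dkayr utg asuml embwy vhcg dyl yoqhs ogay jsq xvuh nfbog angbx
Hunk 3: at line 4 remove [embwy,vhcg] add [wpg,xirps,ifto] -> 14 lines: ztd dkayr utg asuml wpg xirps ifto dyl yoqhs ogay jsq xvuh nfbog angbx
Final line 2: dkayr

Answer: dkayr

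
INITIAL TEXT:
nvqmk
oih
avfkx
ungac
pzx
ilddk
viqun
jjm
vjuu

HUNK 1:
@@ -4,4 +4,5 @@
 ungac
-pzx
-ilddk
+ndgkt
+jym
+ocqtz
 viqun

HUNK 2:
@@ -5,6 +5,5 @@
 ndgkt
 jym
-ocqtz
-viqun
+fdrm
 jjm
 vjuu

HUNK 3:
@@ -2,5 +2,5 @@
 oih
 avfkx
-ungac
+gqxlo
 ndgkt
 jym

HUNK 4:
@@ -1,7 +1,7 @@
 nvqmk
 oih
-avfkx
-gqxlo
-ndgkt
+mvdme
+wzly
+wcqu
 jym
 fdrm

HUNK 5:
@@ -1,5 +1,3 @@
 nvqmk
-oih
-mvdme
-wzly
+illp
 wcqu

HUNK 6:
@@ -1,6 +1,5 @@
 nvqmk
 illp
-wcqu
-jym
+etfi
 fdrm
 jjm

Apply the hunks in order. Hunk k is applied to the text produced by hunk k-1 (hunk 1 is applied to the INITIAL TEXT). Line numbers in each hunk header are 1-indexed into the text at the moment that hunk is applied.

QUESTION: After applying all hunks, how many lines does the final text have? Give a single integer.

Hunk 1: at line 4 remove [pzx,ilddk] add [ndgkt,jym,ocqtz] -> 10 lines: nvqmk oih avfkx ungac ndgkt jym ocqtz viqun jjm vjuu
Hunk 2: at line 5 remove [ocqtz,viqun] add [fdrm] -> 9 lines: nvqmk oih avfkx ungac ndgkt jym fdrm jjm vjuu
Hunk 3: at line 2 remove [ungac] add [gqxlo] -> 9 lines: nvqmk oih avfkx gqxlo ndgkt jym fdrm jjm vjuu
Hunk 4: at line 1 remove [avfkx,gqxlo,ndgkt] add [mvdme,wzly,wcqu] -> 9 lines: nvqmk oih mvdme wzly wcqu jym fdrm jjm vjuu
Hunk 5: at line 1 remove [oih,mvdme,wzly] add [illp] -> 7 lines: nvqmk illp wcqu jym fdrm jjm vjuu
Hunk 6: at line 1 remove [wcqu,jym] add [etfi] -> 6 lines: nvqmk illp etfi fdrm jjm vjuu
Final line count: 6

Answer: 6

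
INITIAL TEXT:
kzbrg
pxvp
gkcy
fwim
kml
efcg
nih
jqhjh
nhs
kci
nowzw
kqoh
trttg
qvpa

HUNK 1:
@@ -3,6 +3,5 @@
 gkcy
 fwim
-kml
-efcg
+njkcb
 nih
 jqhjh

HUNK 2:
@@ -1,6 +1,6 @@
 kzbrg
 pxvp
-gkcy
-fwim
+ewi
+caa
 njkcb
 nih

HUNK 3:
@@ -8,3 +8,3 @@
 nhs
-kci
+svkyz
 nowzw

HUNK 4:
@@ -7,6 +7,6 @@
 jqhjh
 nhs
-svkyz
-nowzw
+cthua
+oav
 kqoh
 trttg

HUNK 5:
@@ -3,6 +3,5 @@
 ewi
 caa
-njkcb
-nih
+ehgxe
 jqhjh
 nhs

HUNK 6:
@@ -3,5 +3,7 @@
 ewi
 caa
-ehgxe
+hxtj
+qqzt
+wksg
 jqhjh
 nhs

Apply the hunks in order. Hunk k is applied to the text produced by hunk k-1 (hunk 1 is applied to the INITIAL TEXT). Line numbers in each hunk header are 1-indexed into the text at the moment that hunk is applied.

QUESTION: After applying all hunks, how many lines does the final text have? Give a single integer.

Answer: 14

Derivation:
Hunk 1: at line 3 remove [kml,efcg] add [njkcb] -> 13 lines: kzbrg pxvp gkcy fwim njkcb nih jqhjh nhs kci nowzw kqoh trttg qvpa
Hunk 2: at line 1 remove [gkcy,fwim] add [ewi,caa] -> 13 lines: kzbrg pxvp ewi caa njkcb nih jqhjh nhs kci nowzw kqoh trttg qvpa
Hunk 3: at line 8 remove [kci] add [svkyz] -> 13 lines: kzbrg pxvp ewi caa njkcb nih jqhjh nhs svkyz nowzw kqoh trttg qvpa
Hunk 4: at line 7 remove [svkyz,nowzw] add [cthua,oav] -> 13 lines: kzbrg pxvp ewi caa njkcb nih jqhjh nhs cthua oav kqoh trttg qvpa
Hunk 5: at line 3 remove [njkcb,nih] add [ehgxe] -> 12 lines: kzbrg pxvp ewi caa ehgxe jqhjh nhs cthua oav kqoh trttg qvpa
Hunk 6: at line 3 remove [ehgxe] add [hxtj,qqzt,wksg] -> 14 lines: kzbrg pxvp ewi caa hxtj qqzt wksg jqhjh nhs cthua oav kqoh trttg qvpa
Final line count: 14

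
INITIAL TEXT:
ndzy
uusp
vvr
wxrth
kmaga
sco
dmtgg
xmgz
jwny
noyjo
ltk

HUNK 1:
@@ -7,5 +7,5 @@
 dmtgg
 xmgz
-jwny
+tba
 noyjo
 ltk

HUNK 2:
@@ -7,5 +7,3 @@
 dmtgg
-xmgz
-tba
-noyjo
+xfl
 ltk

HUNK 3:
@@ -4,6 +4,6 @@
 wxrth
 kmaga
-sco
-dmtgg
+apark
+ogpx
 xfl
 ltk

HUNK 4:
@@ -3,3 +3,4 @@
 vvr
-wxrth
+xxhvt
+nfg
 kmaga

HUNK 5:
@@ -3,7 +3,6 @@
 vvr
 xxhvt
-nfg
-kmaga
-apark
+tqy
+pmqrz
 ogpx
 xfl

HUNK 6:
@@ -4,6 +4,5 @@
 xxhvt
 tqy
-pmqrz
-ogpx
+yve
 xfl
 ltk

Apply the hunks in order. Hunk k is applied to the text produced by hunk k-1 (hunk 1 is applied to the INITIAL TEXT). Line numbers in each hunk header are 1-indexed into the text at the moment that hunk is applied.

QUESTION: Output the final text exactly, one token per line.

Answer: ndzy
uusp
vvr
xxhvt
tqy
yve
xfl
ltk

Derivation:
Hunk 1: at line 7 remove [jwny] add [tba] -> 11 lines: ndzy uusp vvr wxrth kmaga sco dmtgg xmgz tba noyjo ltk
Hunk 2: at line 7 remove [xmgz,tba,noyjo] add [xfl] -> 9 lines: ndzy uusp vvr wxrth kmaga sco dmtgg xfl ltk
Hunk 3: at line 4 remove [sco,dmtgg] add [apark,ogpx] -> 9 lines: ndzy uusp vvr wxrth kmaga apark ogpx xfl ltk
Hunk 4: at line 3 remove [wxrth] add [xxhvt,nfg] -> 10 lines: ndzy uusp vvr xxhvt nfg kmaga apark ogpx xfl ltk
Hunk 5: at line 3 remove [nfg,kmaga,apark] add [tqy,pmqrz] -> 9 lines: ndzy uusp vvr xxhvt tqy pmqrz ogpx xfl ltk
Hunk 6: at line 4 remove [pmqrz,ogpx] add [yve] -> 8 lines: ndzy uusp vvr xxhvt tqy yve xfl ltk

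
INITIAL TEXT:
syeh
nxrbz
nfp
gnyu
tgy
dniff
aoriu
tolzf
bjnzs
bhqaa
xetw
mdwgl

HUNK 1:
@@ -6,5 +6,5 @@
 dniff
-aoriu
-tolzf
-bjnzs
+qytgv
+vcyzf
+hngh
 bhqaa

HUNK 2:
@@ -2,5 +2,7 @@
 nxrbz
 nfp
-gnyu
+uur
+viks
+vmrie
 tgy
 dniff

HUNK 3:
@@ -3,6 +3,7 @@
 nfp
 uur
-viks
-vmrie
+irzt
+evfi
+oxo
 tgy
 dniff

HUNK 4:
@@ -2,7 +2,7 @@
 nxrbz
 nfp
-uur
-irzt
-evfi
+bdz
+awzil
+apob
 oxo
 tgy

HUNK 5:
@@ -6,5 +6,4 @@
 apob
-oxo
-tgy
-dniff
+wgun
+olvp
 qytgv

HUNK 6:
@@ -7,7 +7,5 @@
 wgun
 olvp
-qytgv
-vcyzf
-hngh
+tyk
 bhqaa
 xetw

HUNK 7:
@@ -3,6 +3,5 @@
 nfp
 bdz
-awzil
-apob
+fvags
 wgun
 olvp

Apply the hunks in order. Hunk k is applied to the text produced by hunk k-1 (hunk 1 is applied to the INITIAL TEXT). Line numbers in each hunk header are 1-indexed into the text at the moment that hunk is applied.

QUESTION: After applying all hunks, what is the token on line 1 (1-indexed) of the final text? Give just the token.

Answer: syeh

Derivation:
Hunk 1: at line 6 remove [aoriu,tolzf,bjnzs] add [qytgv,vcyzf,hngh] -> 12 lines: syeh nxrbz nfp gnyu tgy dniff qytgv vcyzf hngh bhqaa xetw mdwgl
Hunk 2: at line 2 remove [gnyu] add [uur,viks,vmrie] -> 14 lines: syeh nxrbz nfp uur viks vmrie tgy dniff qytgv vcyzf hngh bhqaa xetw mdwgl
Hunk 3: at line 3 remove [viks,vmrie] add [irzt,evfi,oxo] -> 15 lines: syeh nxrbz nfp uur irzt evfi oxo tgy dniff qytgv vcyzf hngh bhqaa xetw mdwgl
Hunk 4: at line 2 remove [uur,irzt,evfi] add [bdz,awzil,apob] -> 15 lines: syeh nxrbz nfp bdz awzil apob oxo tgy dniff qytgv vcyzf hngh bhqaa xetw mdwgl
Hunk 5: at line 6 remove [oxo,tgy,dniff] add [wgun,olvp] -> 14 lines: syeh nxrbz nfp bdz awzil apob wgun olvp qytgv vcyzf hngh bhqaa xetw mdwgl
Hunk 6: at line 7 remove [qytgv,vcyzf,hngh] add [tyk] -> 12 lines: syeh nxrbz nfp bdz awzil apob wgun olvp tyk bhqaa xetw mdwgl
Hunk 7: at line 3 remove [awzil,apob] add [fvags] -> 11 lines: syeh nxrbz nfp bdz fvags wgun olvp tyk bhqaa xetw mdwgl
Final line 1: syeh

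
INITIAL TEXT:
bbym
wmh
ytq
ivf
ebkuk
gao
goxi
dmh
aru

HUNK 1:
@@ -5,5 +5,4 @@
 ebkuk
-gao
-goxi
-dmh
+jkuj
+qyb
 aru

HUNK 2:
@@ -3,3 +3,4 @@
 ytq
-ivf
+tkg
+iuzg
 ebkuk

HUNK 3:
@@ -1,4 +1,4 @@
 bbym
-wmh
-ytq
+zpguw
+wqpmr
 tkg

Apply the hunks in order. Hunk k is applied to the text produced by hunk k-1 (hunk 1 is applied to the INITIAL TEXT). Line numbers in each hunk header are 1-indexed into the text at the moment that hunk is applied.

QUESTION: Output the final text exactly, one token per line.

Hunk 1: at line 5 remove [gao,goxi,dmh] add [jkuj,qyb] -> 8 lines: bbym wmh ytq ivf ebkuk jkuj qyb aru
Hunk 2: at line 3 remove [ivf] add [tkg,iuzg] -> 9 lines: bbym wmh ytq tkg iuzg ebkuk jkuj qyb aru
Hunk 3: at line 1 remove [wmh,ytq] add [zpguw,wqpmr] -> 9 lines: bbym zpguw wqpmr tkg iuzg ebkuk jkuj qyb aru

Answer: bbym
zpguw
wqpmr
tkg
iuzg
ebkuk
jkuj
qyb
aru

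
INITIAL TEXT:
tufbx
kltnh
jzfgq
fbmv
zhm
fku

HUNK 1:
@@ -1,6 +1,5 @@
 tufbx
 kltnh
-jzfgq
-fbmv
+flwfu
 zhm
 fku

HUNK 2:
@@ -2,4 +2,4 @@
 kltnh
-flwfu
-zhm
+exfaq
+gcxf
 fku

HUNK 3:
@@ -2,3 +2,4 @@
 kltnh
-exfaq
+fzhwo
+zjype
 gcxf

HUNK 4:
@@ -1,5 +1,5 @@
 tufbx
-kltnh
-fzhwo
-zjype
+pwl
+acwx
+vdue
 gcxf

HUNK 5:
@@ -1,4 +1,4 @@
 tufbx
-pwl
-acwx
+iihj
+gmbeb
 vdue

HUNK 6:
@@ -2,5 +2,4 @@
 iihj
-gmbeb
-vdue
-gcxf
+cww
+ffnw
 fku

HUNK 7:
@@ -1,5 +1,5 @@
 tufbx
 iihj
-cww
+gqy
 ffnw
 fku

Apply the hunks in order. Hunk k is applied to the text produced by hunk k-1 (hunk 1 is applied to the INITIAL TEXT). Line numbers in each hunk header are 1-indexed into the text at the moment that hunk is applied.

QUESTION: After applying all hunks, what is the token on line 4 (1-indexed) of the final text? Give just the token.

Hunk 1: at line 1 remove [jzfgq,fbmv] add [flwfu] -> 5 lines: tufbx kltnh flwfu zhm fku
Hunk 2: at line 2 remove [flwfu,zhm] add [exfaq,gcxf] -> 5 lines: tufbx kltnh exfaq gcxf fku
Hunk 3: at line 2 remove [exfaq] add [fzhwo,zjype] -> 6 lines: tufbx kltnh fzhwo zjype gcxf fku
Hunk 4: at line 1 remove [kltnh,fzhwo,zjype] add [pwl,acwx,vdue] -> 6 lines: tufbx pwl acwx vdue gcxf fku
Hunk 5: at line 1 remove [pwl,acwx] add [iihj,gmbeb] -> 6 lines: tufbx iihj gmbeb vdue gcxf fku
Hunk 6: at line 2 remove [gmbeb,vdue,gcxf] add [cww,ffnw] -> 5 lines: tufbx iihj cww ffnw fku
Hunk 7: at line 1 remove [cww] add [gqy] -> 5 lines: tufbx iihj gqy ffnw fku
Final line 4: ffnw

Answer: ffnw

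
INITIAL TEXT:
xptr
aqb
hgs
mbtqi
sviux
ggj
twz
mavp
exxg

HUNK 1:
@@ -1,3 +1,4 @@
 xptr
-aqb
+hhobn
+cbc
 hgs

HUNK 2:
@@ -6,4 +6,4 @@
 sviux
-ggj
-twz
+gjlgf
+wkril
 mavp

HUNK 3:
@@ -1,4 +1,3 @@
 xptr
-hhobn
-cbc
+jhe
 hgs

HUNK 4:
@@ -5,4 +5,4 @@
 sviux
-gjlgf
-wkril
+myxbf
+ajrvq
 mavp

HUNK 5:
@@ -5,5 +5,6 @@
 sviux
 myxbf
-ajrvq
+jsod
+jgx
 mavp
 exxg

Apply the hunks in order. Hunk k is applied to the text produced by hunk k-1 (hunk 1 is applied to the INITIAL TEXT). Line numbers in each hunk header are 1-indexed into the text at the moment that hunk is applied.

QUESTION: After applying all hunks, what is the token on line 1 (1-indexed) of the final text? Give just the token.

Hunk 1: at line 1 remove [aqb] add [hhobn,cbc] -> 10 lines: xptr hhobn cbc hgs mbtqi sviux ggj twz mavp exxg
Hunk 2: at line 6 remove [ggj,twz] add [gjlgf,wkril] -> 10 lines: xptr hhobn cbc hgs mbtqi sviux gjlgf wkril mavp exxg
Hunk 3: at line 1 remove [hhobn,cbc] add [jhe] -> 9 lines: xptr jhe hgs mbtqi sviux gjlgf wkril mavp exxg
Hunk 4: at line 5 remove [gjlgf,wkril] add [myxbf,ajrvq] -> 9 lines: xptr jhe hgs mbtqi sviux myxbf ajrvq mavp exxg
Hunk 5: at line 5 remove [ajrvq] add [jsod,jgx] -> 10 lines: xptr jhe hgs mbtqi sviux myxbf jsod jgx mavp exxg
Final line 1: xptr

Answer: xptr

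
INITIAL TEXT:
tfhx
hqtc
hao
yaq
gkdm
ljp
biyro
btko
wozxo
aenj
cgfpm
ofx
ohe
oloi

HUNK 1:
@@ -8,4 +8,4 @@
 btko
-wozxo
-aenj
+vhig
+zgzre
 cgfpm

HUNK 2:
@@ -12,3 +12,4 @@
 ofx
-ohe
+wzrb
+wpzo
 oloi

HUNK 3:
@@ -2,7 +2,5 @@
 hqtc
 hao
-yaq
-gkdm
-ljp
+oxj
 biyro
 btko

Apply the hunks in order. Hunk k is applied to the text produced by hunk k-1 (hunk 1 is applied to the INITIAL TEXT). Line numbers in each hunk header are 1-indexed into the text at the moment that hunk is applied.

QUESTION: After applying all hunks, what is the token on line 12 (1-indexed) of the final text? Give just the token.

Hunk 1: at line 8 remove [wozxo,aenj] add [vhig,zgzre] -> 14 lines: tfhx hqtc hao yaq gkdm ljp biyro btko vhig zgzre cgfpm ofx ohe oloi
Hunk 2: at line 12 remove [ohe] add [wzrb,wpzo] -> 15 lines: tfhx hqtc hao yaq gkdm ljp biyro btko vhig zgzre cgfpm ofx wzrb wpzo oloi
Hunk 3: at line 2 remove [yaq,gkdm,ljp] add [oxj] -> 13 lines: tfhx hqtc hao oxj biyro btko vhig zgzre cgfpm ofx wzrb wpzo oloi
Final line 12: wpzo

Answer: wpzo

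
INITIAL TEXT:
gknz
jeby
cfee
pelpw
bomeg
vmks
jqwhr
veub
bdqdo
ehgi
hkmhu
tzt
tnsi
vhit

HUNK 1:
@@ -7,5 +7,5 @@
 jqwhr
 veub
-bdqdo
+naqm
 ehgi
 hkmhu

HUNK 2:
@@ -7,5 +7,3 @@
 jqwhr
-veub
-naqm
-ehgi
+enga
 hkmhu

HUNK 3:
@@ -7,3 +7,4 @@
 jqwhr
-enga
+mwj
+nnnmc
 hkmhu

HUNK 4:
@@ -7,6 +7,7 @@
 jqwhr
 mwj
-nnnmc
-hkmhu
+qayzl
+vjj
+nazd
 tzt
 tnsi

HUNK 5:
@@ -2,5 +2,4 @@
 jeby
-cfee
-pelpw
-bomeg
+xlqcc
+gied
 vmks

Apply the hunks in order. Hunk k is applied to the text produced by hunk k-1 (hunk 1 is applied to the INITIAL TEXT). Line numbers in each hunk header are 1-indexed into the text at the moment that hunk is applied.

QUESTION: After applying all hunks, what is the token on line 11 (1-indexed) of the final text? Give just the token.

Answer: tzt

Derivation:
Hunk 1: at line 7 remove [bdqdo] add [naqm] -> 14 lines: gknz jeby cfee pelpw bomeg vmks jqwhr veub naqm ehgi hkmhu tzt tnsi vhit
Hunk 2: at line 7 remove [veub,naqm,ehgi] add [enga] -> 12 lines: gknz jeby cfee pelpw bomeg vmks jqwhr enga hkmhu tzt tnsi vhit
Hunk 3: at line 7 remove [enga] add [mwj,nnnmc] -> 13 lines: gknz jeby cfee pelpw bomeg vmks jqwhr mwj nnnmc hkmhu tzt tnsi vhit
Hunk 4: at line 7 remove [nnnmc,hkmhu] add [qayzl,vjj,nazd] -> 14 lines: gknz jeby cfee pelpw bomeg vmks jqwhr mwj qayzl vjj nazd tzt tnsi vhit
Hunk 5: at line 2 remove [cfee,pelpw,bomeg] add [xlqcc,gied] -> 13 lines: gknz jeby xlqcc gied vmks jqwhr mwj qayzl vjj nazd tzt tnsi vhit
Final line 11: tzt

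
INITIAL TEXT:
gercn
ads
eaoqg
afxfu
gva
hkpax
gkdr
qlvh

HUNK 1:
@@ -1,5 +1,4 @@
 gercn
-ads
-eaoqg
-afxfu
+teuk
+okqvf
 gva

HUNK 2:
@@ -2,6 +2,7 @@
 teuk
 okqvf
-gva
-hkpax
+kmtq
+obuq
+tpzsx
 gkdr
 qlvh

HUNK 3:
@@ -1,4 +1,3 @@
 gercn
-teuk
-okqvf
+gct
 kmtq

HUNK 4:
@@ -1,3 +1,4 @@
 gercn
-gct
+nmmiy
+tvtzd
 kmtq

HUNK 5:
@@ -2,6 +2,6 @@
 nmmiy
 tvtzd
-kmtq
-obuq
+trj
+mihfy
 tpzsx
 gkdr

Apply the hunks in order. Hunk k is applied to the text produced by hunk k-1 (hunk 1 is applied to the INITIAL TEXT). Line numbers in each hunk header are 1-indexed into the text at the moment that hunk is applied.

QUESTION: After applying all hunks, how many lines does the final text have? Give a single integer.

Hunk 1: at line 1 remove [ads,eaoqg,afxfu] add [teuk,okqvf] -> 7 lines: gercn teuk okqvf gva hkpax gkdr qlvh
Hunk 2: at line 2 remove [gva,hkpax] add [kmtq,obuq,tpzsx] -> 8 lines: gercn teuk okqvf kmtq obuq tpzsx gkdr qlvh
Hunk 3: at line 1 remove [teuk,okqvf] add [gct] -> 7 lines: gercn gct kmtq obuq tpzsx gkdr qlvh
Hunk 4: at line 1 remove [gct] add [nmmiy,tvtzd] -> 8 lines: gercn nmmiy tvtzd kmtq obuq tpzsx gkdr qlvh
Hunk 5: at line 2 remove [kmtq,obuq] add [trj,mihfy] -> 8 lines: gercn nmmiy tvtzd trj mihfy tpzsx gkdr qlvh
Final line count: 8

Answer: 8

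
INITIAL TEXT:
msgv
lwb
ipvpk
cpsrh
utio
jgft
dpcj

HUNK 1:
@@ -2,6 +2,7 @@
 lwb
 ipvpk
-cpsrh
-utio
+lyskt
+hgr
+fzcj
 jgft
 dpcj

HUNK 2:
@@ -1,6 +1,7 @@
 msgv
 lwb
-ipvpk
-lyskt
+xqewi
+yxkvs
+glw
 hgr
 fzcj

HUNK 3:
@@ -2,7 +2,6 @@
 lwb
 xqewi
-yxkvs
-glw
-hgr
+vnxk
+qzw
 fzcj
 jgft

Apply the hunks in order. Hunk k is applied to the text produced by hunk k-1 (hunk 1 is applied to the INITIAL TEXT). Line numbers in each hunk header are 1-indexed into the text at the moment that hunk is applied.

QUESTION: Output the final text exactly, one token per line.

Answer: msgv
lwb
xqewi
vnxk
qzw
fzcj
jgft
dpcj

Derivation:
Hunk 1: at line 2 remove [cpsrh,utio] add [lyskt,hgr,fzcj] -> 8 lines: msgv lwb ipvpk lyskt hgr fzcj jgft dpcj
Hunk 2: at line 1 remove [ipvpk,lyskt] add [xqewi,yxkvs,glw] -> 9 lines: msgv lwb xqewi yxkvs glw hgr fzcj jgft dpcj
Hunk 3: at line 2 remove [yxkvs,glw,hgr] add [vnxk,qzw] -> 8 lines: msgv lwb xqewi vnxk qzw fzcj jgft dpcj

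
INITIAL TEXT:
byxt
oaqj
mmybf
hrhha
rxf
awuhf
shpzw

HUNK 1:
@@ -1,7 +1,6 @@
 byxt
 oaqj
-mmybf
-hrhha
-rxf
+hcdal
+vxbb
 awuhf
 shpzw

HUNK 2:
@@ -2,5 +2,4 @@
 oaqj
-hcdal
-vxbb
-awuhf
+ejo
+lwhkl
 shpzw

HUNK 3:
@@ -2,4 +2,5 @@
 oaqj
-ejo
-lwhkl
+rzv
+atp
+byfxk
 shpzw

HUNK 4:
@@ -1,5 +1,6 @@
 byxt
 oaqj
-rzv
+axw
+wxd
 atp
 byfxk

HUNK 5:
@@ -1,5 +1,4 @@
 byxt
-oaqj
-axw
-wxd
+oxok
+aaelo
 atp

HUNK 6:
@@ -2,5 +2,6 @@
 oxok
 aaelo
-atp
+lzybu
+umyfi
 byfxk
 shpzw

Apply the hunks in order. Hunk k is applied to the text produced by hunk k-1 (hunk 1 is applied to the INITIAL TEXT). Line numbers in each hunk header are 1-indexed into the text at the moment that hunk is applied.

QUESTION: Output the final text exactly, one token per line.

Answer: byxt
oxok
aaelo
lzybu
umyfi
byfxk
shpzw

Derivation:
Hunk 1: at line 1 remove [mmybf,hrhha,rxf] add [hcdal,vxbb] -> 6 lines: byxt oaqj hcdal vxbb awuhf shpzw
Hunk 2: at line 2 remove [hcdal,vxbb,awuhf] add [ejo,lwhkl] -> 5 lines: byxt oaqj ejo lwhkl shpzw
Hunk 3: at line 2 remove [ejo,lwhkl] add [rzv,atp,byfxk] -> 6 lines: byxt oaqj rzv atp byfxk shpzw
Hunk 4: at line 1 remove [rzv] add [axw,wxd] -> 7 lines: byxt oaqj axw wxd atp byfxk shpzw
Hunk 5: at line 1 remove [oaqj,axw,wxd] add [oxok,aaelo] -> 6 lines: byxt oxok aaelo atp byfxk shpzw
Hunk 6: at line 2 remove [atp] add [lzybu,umyfi] -> 7 lines: byxt oxok aaelo lzybu umyfi byfxk shpzw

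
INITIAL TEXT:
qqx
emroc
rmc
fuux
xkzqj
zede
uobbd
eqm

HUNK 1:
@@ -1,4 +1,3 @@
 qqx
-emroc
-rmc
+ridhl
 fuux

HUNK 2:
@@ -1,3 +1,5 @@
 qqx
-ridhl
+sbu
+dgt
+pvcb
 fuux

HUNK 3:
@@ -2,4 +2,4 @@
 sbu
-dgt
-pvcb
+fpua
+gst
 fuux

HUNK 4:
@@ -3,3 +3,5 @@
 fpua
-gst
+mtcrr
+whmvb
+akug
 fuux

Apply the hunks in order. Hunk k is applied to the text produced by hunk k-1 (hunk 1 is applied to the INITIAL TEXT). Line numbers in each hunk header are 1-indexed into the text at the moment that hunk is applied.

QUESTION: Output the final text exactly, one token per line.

Hunk 1: at line 1 remove [emroc,rmc] add [ridhl] -> 7 lines: qqx ridhl fuux xkzqj zede uobbd eqm
Hunk 2: at line 1 remove [ridhl] add [sbu,dgt,pvcb] -> 9 lines: qqx sbu dgt pvcb fuux xkzqj zede uobbd eqm
Hunk 3: at line 2 remove [dgt,pvcb] add [fpua,gst] -> 9 lines: qqx sbu fpua gst fuux xkzqj zede uobbd eqm
Hunk 4: at line 3 remove [gst] add [mtcrr,whmvb,akug] -> 11 lines: qqx sbu fpua mtcrr whmvb akug fuux xkzqj zede uobbd eqm

Answer: qqx
sbu
fpua
mtcrr
whmvb
akug
fuux
xkzqj
zede
uobbd
eqm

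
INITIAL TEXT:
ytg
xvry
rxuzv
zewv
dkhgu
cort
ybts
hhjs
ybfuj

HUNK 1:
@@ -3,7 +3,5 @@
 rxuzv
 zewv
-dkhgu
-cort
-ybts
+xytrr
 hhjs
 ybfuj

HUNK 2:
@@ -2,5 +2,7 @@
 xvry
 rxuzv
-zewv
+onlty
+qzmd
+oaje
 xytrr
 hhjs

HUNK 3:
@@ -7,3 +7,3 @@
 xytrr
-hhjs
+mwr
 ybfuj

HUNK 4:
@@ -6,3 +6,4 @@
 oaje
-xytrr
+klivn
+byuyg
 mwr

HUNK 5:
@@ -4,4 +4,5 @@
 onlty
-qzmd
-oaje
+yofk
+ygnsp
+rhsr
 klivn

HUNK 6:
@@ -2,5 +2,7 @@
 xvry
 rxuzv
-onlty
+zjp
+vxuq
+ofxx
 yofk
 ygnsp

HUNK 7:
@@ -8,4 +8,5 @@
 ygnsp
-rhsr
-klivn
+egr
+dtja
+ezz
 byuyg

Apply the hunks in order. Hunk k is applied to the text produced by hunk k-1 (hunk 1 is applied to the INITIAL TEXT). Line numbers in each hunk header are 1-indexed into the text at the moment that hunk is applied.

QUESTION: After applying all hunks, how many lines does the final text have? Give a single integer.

Answer: 14

Derivation:
Hunk 1: at line 3 remove [dkhgu,cort,ybts] add [xytrr] -> 7 lines: ytg xvry rxuzv zewv xytrr hhjs ybfuj
Hunk 2: at line 2 remove [zewv] add [onlty,qzmd,oaje] -> 9 lines: ytg xvry rxuzv onlty qzmd oaje xytrr hhjs ybfuj
Hunk 3: at line 7 remove [hhjs] add [mwr] -> 9 lines: ytg xvry rxuzv onlty qzmd oaje xytrr mwr ybfuj
Hunk 4: at line 6 remove [xytrr] add [klivn,byuyg] -> 10 lines: ytg xvry rxuzv onlty qzmd oaje klivn byuyg mwr ybfuj
Hunk 5: at line 4 remove [qzmd,oaje] add [yofk,ygnsp,rhsr] -> 11 lines: ytg xvry rxuzv onlty yofk ygnsp rhsr klivn byuyg mwr ybfuj
Hunk 6: at line 2 remove [onlty] add [zjp,vxuq,ofxx] -> 13 lines: ytg xvry rxuzv zjp vxuq ofxx yofk ygnsp rhsr klivn byuyg mwr ybfuj
Hunk 7: at line 8 remove [rhsr,klivn] add [egr,dtja,ezz] -> 14 lines: ytg xvry rxuzv zjp vxuq ofxx yofk ygnsp egr dtja ezz byuyg mwr ybfuj
Final line count: 14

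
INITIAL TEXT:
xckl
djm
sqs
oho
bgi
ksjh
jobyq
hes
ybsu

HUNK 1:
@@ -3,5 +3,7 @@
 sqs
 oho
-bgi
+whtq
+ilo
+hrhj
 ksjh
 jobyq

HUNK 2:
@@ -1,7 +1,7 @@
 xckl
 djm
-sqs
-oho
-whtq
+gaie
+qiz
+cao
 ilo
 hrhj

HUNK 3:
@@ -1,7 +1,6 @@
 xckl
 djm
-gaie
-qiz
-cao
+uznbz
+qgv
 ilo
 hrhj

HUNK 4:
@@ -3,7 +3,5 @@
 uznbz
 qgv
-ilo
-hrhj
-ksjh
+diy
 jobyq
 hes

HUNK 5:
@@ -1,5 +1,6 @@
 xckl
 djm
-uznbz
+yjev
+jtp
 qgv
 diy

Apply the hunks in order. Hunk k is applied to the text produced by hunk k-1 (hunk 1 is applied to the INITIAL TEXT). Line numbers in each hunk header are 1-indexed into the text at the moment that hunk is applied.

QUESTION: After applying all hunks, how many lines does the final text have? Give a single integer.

Answer: 9

Derivation:
Hunk 1: at line 3 remove [bgi] add [whtq,ilo,hrhj] -> 11 lines: xckl djm sqs oho whtq ilo hrhj ksjh jobyq hes ybsu
Hunk 2: at line 1 remove [sqs,oho,whtq] add [gaie,qiz,cao] -> 11 lines: xckl djm gaie qiz cao ilo hrhj ksjh jobyq hes ybsu
Hunk 3: at line 1 remove [gaie,qiz,cao] add [uznbz,qgv] -> 10 lines: xckl djm uznbz qgv ilo hrhj ksjh jobyq hes ybsu
Hunk 4: at line 3 remove [ilo,hrhj,ksjh] add [diy] -> 8 lines: xckl djm uznbz qgv diy jobyq hes ybsu
Hunk 5: at line 1 remove [uznbz] add [yjev,jtp] -> 9 lines: xckl djm yjev jtp qgv diy jobyq hes ybsu
Final line count: 9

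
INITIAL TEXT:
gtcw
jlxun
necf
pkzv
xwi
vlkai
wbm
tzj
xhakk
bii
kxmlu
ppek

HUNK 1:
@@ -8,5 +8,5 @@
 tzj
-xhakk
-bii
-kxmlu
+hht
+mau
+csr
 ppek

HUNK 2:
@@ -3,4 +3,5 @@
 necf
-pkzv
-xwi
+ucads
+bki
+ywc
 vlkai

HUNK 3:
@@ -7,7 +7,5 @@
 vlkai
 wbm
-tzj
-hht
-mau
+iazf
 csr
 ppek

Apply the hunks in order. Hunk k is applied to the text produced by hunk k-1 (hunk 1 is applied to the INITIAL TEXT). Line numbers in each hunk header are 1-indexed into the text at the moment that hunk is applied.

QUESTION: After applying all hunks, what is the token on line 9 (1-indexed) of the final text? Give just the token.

Hunk 1: at line 8 remove [xhakk,bii,kxmlu] add [hht,mau,csr] -> 12 lines: gtcw jlxun necf pkzv xwi vlkai wbm tzj hht mau csr ppek
Hunk 2: at line 3 remove [pkzv,xwi] add [ucads,bki,ywc] -> 13 lines: gtcw jlxun necf ucads bki ywc vlkai wbm tzj hht mau csr ppek
Hunk 3: at line 7 remove [tzj,hht,mau] add [iazf] -> 11 lines: gtcw jlxun necf ucads bki ywc vlkai wbm iazf csr ppek
Final line 9: iazf

Answer: iazf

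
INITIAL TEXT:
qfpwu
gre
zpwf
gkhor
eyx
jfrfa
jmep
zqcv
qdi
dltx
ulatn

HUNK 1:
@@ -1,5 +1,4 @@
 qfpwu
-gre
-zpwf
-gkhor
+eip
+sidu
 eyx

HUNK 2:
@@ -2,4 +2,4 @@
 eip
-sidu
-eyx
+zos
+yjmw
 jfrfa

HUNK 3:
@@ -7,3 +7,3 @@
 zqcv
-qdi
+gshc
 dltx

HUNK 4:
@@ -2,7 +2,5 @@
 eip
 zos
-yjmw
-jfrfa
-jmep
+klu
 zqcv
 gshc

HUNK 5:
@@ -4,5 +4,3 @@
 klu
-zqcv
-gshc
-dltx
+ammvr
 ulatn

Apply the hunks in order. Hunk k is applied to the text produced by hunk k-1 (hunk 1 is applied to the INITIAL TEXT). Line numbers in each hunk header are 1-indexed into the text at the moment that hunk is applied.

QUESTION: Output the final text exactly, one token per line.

Hunk 1: at line 1 remove [gre,zpwf,gkhor] add [eip,sidu] -> 10 lines: qfpwu eip sidu eyx jfrfa jmep zqcv qdi dltx ulatn
Hunk 2: at line 2 remove [sidu,eyx] add [zos,yjmw] -> 10 lines: qfpwu eip zos yjmw jfrfa jmep zqcv qdi dltx ulatn
Hunk 3: at line 7 remove [qdi] add [gshc] -> 10 lines: qfpwu eip zos yjmw jfrfa jmep zqcv gshc dltx ulatn
Hunk 4: at line 2 remove [yjmw,jfrfa,jmep] add [klu] -> 8 lines: qfpwu eip zos klu zqcv gshc dltx ulatn
Hunk 5: at line 4 remove [zqcv,gshc,dltx] add [ammvr] -> 6 lines: qfpwu eip zos klu ammvr ulatn

Answer: qfpwu
eip
zos
klu
ammvr
ulatn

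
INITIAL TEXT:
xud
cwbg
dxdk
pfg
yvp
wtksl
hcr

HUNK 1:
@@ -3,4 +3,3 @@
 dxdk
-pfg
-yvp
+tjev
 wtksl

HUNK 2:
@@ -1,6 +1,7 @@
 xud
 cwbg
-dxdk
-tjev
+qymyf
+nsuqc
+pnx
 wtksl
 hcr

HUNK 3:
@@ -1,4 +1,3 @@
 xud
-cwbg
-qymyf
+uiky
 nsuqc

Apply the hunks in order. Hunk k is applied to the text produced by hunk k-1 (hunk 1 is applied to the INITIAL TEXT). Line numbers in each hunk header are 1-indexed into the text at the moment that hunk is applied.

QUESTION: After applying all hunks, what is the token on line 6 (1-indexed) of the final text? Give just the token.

Hunk 1: at line 3 remove [pfg,yvp] add [tjev] -> 6 lines: xud cwbg dxdk tjev wtksl hcr
Hunk 2: at line 1 remove [dxdk,tjev] add [qymyf,nsuqc,pnx] -> 7 lines: xud cwbg qymyf nsuqc pnx wtksl hcr
Hunk 3: at line 1 remove [cwbg,qymyf] add [uiky] -> 6 lines: xud uiky nsuqc pnx wtksl hcr
Final line 6: hcr

Answer: hcr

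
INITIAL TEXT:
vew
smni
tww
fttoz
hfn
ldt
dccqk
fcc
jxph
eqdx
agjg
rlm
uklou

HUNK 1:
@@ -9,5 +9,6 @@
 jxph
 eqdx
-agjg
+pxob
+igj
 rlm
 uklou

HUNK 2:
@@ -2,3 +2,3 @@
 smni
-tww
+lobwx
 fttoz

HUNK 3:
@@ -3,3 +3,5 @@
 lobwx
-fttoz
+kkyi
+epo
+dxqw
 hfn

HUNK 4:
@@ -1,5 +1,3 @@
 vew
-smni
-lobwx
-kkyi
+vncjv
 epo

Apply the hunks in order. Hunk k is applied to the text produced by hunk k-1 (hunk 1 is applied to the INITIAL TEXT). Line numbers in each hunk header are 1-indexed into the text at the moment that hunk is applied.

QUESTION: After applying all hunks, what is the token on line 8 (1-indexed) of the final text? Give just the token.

Answer: fcc

Derivation:
Hunk 1: at line 9 remove [agjg] add [pxob,igj] -> 14 lines: vew smni tww fttoz hfn ldt dccqk fcc jxph eqdx pxob igj rlm uklou
Hunk 2: at line 2 remove [tww] add [lobwx] -> 14 lines: vew smni lobwx fttoz hfn ldt dccqk fcc jxph eqdx pxob igj rlm uklou
Hunk 3: at line 3 remove [fttoz] add [kkyi,epo,dxqw] -> 16 lines: vew smni lobwx kkyi epo dxqw hfn ldt dccqk fcc jxph eqdx pxob igj rlm uklou
Hunk 4: at line 1 remove [smni,lobwx,kkyi] add [vncjv] -> 14 lines: vew vncjv epo dxqw hfn ldt dccqk fcc jxph eqdx pxob igj rlm uklou
Final line 8: fcc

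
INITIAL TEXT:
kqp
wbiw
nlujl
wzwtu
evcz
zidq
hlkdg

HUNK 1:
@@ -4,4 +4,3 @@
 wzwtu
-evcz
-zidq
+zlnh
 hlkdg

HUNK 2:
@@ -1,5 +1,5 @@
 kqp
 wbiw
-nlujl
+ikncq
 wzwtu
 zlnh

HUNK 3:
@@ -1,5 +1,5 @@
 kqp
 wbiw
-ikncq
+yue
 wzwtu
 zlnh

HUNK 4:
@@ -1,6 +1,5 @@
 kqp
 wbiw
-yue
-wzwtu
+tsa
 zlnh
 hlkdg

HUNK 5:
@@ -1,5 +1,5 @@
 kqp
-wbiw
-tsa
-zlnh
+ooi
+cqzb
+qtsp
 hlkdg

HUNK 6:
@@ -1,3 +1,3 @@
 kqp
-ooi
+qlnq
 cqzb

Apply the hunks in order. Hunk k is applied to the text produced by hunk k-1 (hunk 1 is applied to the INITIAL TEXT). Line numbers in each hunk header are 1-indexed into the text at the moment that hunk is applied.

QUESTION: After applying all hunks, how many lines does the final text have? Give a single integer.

Answer: 5

Derivation:
Hunk 1: at line 4 remove [evcz,zidq] add [zlnh] -> 6 lines: kqp wbiw nlujl wzwtu zlnh hlkdg
Hunk 2: at line 1 remove [nlujl] add [ikncq] -> 6 lines: kqp wbiw ikncq wzwtu zlnh hlkdg
Hunk 3: at line 1 remove [ikncq] add [yue] -> 6 lines: kqp wbiw yue wzwtu zlnh hlkdg
Hunk 4: at line 1 remove [yue,wzwtu] add [tsa] -> 5 lines: kqp wbiw tsa zlnh hlkdg
Hunk 5: at line 1 remove [wbiw,tsa,zlnh] add [ooi,cqzb,qtsp] -> 5 lines: kqp ooi cqzb qtsp hlkdg
Hunk 6: at line 1 remove [ooi] add [qlnq] -> 5 lines: kqp qlnq cqzb qtsp hlkdg
Final line count: 5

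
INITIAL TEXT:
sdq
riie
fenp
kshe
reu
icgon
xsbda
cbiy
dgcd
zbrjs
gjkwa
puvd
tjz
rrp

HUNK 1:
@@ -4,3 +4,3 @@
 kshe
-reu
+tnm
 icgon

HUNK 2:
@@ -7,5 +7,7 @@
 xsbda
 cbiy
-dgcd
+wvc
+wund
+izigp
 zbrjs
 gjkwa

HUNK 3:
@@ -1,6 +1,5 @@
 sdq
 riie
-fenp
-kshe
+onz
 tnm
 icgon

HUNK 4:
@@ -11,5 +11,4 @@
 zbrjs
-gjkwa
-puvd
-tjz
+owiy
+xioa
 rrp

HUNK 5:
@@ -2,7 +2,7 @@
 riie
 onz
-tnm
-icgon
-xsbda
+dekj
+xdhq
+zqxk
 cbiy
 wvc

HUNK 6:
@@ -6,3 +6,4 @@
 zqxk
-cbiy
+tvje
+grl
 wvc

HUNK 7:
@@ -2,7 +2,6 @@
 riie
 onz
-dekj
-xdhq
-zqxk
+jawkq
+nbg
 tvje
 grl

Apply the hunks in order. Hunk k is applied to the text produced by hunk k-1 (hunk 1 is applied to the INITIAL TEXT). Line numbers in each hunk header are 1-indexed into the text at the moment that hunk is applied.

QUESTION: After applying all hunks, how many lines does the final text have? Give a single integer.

Hunk 1: at line 4 remove [reu] add [tnm] -> 14 lines: sdq riie fenp kshe tnm icgon xsbda cbiy dgcd zbrjs gjkwa puvd tjz rrp
Hunk 2: at line 7 remove [dgcd] add [wvc,wund,izigp] -> 16 lines: sdq riie fenp kshe tnm icgon xsbda cbiy wvc wund izigp zbrjs gjkwa puvd tjz rrp
Hunk 3: at line 1 remove [fenp,kshe] add [onz] -> 15 lines: sdq riie onz tnm icgon xsbda cbiy wvc wund izigp zbrjs gjkwa puvd tjz rrp
Hunk 4: at line 11 remove [gjkwa,puvd,tjz] add [owiy,xioa] -> 14 lines: sdq riie onz tnm icgon xsbda cbiy wvc wund izigp zbrjs owiy xioa rrp
Hunk 5: at line 2 remove [tnm,icgon,xsbda] add [dekj,xdhq,zqxk] -> 14 lines: sdq riie onz dekj xdhq zqxk cbiy wvc wund izigp zbrjs owiy xioa rrp
Hunk 6: at line 6 remove [cbiy] add [tvje,grl] -> 15 lines: sdq riie onz dekj xdhq zqxk tvje grl wvc wund izigp zbrjs owiy xioa rrp
Hunk 7: at line 2 remove [dekj,xdhq,zqxk] add [jawkq,nbg] -> 14 lines: sdq riie onz jawkq nbg tvje grl wvc wund izigp zbrjs owiy xioa rrp
Final line count: 14

Answer: 14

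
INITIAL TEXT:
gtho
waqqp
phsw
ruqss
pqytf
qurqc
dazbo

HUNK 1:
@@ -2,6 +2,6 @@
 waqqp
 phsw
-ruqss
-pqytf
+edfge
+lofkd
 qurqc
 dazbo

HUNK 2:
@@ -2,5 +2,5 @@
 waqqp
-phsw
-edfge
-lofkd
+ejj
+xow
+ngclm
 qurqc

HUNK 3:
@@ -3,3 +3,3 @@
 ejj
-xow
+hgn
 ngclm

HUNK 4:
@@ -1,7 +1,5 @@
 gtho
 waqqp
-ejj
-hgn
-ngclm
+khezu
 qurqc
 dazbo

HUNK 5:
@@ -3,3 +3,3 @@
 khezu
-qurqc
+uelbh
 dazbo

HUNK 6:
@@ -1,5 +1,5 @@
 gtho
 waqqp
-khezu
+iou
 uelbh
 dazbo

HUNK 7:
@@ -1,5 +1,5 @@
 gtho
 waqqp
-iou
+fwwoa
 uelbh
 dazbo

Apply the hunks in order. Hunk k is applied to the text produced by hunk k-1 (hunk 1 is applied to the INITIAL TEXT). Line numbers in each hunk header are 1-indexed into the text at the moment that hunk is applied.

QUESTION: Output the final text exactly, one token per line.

Hunk 1: at line 2 remove [ruqss,pqytf] add [edfge,lofkd] -> 7 lines: gtho waqqp phsw edfge lofkd qurqc dazbo
Hunk 2: at line 2 remove [phsw,edfge,lofkd] add [ejj,xow,ngclm] -> 7 lines: gtho waqqp ejj xow ngclm qurqc dazbo
Hunk 3: at line 3 remove [xow] add [hgn] -> 7 lines: gtho waqqp ejj hgn ngclm qurqc dazbo
Hunk 4: at line 1 remove [ejj,hgn,ngclm] add [khezu] -> 5 lines: gtho waqqp khezu qurqc dazbo
Hunk 5: at line 3 remove [qurqc] add [uelbh] -> 5 lines: gtho waqqp khezu uelbh dazbo
Hunk 6: at line 1 remove [khezu] add [iou] -> 5 lines: gtho waqqp iou uelbh dazbo
Hunk 7: at line 1 remove [iou] add [fwwoa] -> 5 lines: gtho waqqp fwwoa uelbh dazbo

Answer: gtho
waqqp
fwwoa
uelbh
dazbo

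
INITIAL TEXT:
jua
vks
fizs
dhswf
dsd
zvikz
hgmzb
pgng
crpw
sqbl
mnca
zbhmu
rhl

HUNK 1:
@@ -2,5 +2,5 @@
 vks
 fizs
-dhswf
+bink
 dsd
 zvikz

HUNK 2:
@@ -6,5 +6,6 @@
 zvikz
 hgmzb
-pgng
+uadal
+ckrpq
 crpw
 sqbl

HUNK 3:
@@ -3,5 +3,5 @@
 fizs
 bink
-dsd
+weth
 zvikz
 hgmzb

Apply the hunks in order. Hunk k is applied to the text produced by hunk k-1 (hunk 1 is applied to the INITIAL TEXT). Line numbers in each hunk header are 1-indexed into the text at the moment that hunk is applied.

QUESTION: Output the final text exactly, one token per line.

Hunk 1: at line 2 remove [dhswf] add [bink] -> 13 lines: jua vks fizs bink dsd zvikz hgmzb pgng crpw sqbl mnca zbhmu rhl
Hunk 2: at line 6 remove [pgng] add [uadal,ckrpq] -> 14 lines: jua vks fizs bink dsd zvikz hgmzb uadal ckrpq crpw sqbl mnca zbhmu rhl
Hunk 3: at line 3 remove [dsd] add [weth] -> 14 lines: jua vks fizs bink weth zvikz hgmzb uadal ckrpq crpw sqbl mnca zbhmu rhl

Answer: jua
vks
fizs
bink
weth
zvikz
hgmzb
uadal
ckrpq
crpw
sqbl
mnca
zbhmu
rhl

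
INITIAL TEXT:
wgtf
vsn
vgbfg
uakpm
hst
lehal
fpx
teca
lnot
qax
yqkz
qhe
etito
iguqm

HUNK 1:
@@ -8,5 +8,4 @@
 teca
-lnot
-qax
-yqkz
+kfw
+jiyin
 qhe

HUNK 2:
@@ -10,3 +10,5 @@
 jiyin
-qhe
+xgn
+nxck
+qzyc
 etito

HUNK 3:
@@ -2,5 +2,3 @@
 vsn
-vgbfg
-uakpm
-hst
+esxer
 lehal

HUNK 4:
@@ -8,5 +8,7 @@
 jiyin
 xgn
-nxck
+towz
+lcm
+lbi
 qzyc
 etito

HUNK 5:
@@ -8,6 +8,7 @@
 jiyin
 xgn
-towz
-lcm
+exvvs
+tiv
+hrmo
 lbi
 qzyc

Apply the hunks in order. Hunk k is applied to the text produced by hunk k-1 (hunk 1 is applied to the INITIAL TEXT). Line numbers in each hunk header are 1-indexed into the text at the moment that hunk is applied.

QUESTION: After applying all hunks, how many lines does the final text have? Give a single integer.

Answer: 16

Derivation:
Hunk 1: at line 8 remove [lnot,qax,yqkz] add [kfw,jiyin] -> 13 lines: wgtf vsn vgbfg uakpm hst lehal fpx teca kfw jiyin qhe etito iguqm
Hunk 2: at line 10 remove [qhe] add [xgn,nxck,qzyc] -> 15 lines: wgtf vsn vgbfg uakpm hst lehal fpx teca kfw jiyin xgn nxck qzyc etito iguqm
Hunk 3: at line 2 remove [vgbfg,uakpm,hst] add [esxer] -> 13 lines: wgtf vsn esxer lehal fpx teca kfw jiyin xgn nxck qzyc etito iguqm
Hunk 4: at line 8 remove [nxck] add [towz,lcm,lbi] -> 15 lines: wgtf vsn esxer lehal fpx teca kfw jiyin xgn towz lcm lbi qzyc etito iguqm
Hunk 5: at line 8 remove [towz,lcm] add [exvvs,tiv,hrmo] -> 16 lines: wgtf vsn esxer lehal fpx teca kfw jiyin xgn exvvs tiv hrmo lbi qzyc etito iguqm
Final line count: 16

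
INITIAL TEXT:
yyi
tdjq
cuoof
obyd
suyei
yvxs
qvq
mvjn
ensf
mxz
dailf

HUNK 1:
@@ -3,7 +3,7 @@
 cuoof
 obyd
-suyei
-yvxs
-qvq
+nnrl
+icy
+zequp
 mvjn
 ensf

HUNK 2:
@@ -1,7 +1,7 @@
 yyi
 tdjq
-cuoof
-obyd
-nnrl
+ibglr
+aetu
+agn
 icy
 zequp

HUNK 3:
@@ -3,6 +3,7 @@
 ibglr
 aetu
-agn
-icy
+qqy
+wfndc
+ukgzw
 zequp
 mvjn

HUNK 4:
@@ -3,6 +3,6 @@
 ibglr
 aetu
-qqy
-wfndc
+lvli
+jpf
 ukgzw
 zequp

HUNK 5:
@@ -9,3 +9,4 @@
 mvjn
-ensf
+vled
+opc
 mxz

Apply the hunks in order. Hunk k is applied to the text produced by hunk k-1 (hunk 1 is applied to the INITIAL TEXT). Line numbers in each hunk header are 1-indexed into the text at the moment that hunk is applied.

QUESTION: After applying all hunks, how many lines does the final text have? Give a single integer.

Answer: 13

Derivation:
Hunk 1: at line 3 remove [suyei,yvxs,qvq] add [nnrl,icy,zequp] -> 11 lines: yyi tdjq cuoof obyd nnrl icy zequp mvjn ensf mxz dailf
Hunk 2: at line 1 remove [cuoof,obyd,nnrl] add [ibglr,aetu,agn] -> 11 lines: yyi tdjq ibglr aetu agn icy zequp mvjn ensf mxz dailf
Hunk 3: at line 3 remove [agn,icy] add [qqy,wfndc,ukgzw] -> 12 lines: yyi tdjq ibglr aetu qqy wfndc ukgzw zequp mvjn ensf mxz dailf
Hunk 4: at line 3 remove [qqy,wfndc] add [lvli,jpf] -> 12 lines: yyi tdjq ibglr aetu lvli jpf ukgzw zequp mvjn ensf mxz dailf
Hunk 5: at line 9 remove [ensf] add [vled,opc] -> 13 lines: yyi tdjq ibglr aetu lvli jpf ukgzw zequp mvjn vled opc mxz dailf
Final line count: 13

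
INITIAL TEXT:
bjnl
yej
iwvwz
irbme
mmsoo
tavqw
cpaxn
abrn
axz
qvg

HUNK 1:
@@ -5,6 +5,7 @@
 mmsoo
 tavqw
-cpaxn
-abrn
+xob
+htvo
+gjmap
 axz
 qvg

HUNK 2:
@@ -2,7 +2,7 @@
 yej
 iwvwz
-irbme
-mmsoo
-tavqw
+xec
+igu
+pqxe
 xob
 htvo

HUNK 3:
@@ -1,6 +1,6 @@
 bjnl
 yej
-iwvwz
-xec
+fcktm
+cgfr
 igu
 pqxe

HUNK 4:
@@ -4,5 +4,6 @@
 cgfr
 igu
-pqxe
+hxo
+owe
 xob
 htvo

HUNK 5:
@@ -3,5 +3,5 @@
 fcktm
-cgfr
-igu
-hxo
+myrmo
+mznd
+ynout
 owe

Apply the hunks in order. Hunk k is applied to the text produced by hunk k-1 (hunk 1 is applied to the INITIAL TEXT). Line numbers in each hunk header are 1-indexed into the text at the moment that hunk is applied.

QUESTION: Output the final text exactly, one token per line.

Answer: bjnl
yej
fcktm
myrmo
mznd
ynout
owe
xob
htvo
gjmap
axz
qvg

Derivation:
Hunk 1: at line 5 remove [cpaxn,abrn] add [xob,htvo,gjmap] -> 11 lines: bjnl yej iwvwz irbme mmsoo tavqw xob htvo gjmap axz qvg
Hunk 2: at line 2 remove [irbme,mmsoo,tavqw] add [xec,igu,pqxe] -> 11 lines: bjnl yej iwvwz xec igu pqxe xob htvo gjmap axz qvg
Hunk 3: at line 1 remove [iwvwz,xec] add [fcktm,cgfr] -> 11 lines: bjnl yej fcktm cgfr igu pqxe xob htvo gjmap axz qvg
Hunk 4: at line 4 remove [pqxe] add [hxo,owe] -> 12 lines: bjnl yej fcktm cgfr igu hxo owe xob htvo gjmap axz qvg
Hunk 5: at line 3 remove [cgfr,igu,hxo] add [myrmo,mznd,ynout] -> 12 lines: bjnl yej fcktm myrmo mznd ynout owe xob htvo gjmap axz qvg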